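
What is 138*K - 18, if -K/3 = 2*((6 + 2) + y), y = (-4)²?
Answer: -19890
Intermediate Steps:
y = 16
K = -144 (K = -6*((6 + 2) + 16) = -6*(8 + 16) = -6*24 = -3*48 = -144)
138*K - 18 = 138*(-144) - 18 = -19872 - 18 = -19890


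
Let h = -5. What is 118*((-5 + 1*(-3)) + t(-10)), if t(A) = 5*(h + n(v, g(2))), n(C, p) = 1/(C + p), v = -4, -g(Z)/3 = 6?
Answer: -43129/11 ≈ -3920.8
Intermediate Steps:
g(Z) = -18 (g(Z) = -3*6 = -18)
t(A) = -555/22 (t(A) = 5*(-5 + 1/(-4 - 18)) = 5*(-5 + 1/(-22)) = 5*(-5 - 1/22) = 5*(-111/22) = -555/22)
118*((-5 + 1*(-3)) + t(-10)) = 118*((-5 + 1*(-3)) - 555/22) = 118*((-5 - 3) - 555/22) = 118*(-8 - 555/22) = 118*(-731/22) = -43129/11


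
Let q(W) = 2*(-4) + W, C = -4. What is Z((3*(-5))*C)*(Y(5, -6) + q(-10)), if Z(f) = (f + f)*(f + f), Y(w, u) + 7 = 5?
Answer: -288000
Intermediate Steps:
Y(w, u) = -2 (Y(w, u) = -7 + 5 = -2)
q(W) = -8 + W
Z(f) = 4*f² (Z(f) = (2*f)*(2*f) = 4*f²)
Z((3*(-5))*C)*(Y(5, -6) + q(-10)) = (4*((3*(-5))*(-4))²)*(-2 + (-8 - 10)) = (4*(-15*(-4))²)*(-2 - 18) = (4*60²)*(-20) = (4*3600)*(-20) = 14400*(-20) = -288000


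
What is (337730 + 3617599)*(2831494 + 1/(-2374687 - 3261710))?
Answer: 21041591235379398831/1878799 ≈ 1.1199e+13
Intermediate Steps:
(337730 + 3617599)*(2831494 + 1/(-2374687 - 3261710)) = 3955329*(2831494 + 1/(-5636397)) = 3955329*(2831494 - 1/5636397) = 3955329*(15959424287117/5636397) = 21041591235379398831/1878799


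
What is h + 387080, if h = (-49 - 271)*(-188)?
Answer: 447240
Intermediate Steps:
h = 60160 (h = -320*(-188) = 60160)
h + 387080 = 60160 + 387080 = 447240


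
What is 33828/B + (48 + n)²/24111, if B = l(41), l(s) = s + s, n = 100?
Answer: 408711518/988551 ≈ 413.44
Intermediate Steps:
l(s) = 2*s
B = 82 (B = 2*41 = 82)
33828/B + (48 + n)²/24111 = 33828/82 + (48 + 100)²/24111 = 33828*(1/82) + 148²*(1/24111) = 16914/41 + 21904*(1/24111) = 16914/41 + 21904/24111 = 408711518/988551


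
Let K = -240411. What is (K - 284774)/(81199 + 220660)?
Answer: -525185/301859 ≈ -1.7398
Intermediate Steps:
(K - 284774)/(81199 + 220660) = (-240411 - 284774)/(81199 + 220660) = -525185/301859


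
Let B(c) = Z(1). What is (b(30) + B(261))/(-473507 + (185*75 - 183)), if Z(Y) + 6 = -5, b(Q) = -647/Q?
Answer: 977/13794450 ≈ 7.0826e-5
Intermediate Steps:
Z(Y) = -11 (Z(Y) = -6 - 5 = -11)
B(c) = -11
(b(30) + B(261))/(-473507 + (185*75 - 183)) = (-647/30 - 11)/(-473507 + (185*75 - 183)) = (-647*1/30 - 11)/(-473507 + (13875 - 183)) = (-647/30 - 11)/(-473507 + 13692) = -977/30/(-459815) = -977/30*(-1/459815) = 977/13794450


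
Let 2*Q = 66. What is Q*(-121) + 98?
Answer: -3895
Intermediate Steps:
Q = 33 (Q = (1/2)*66 = 33)
Q*(-121) + 98 = 33*(-121) + 98 = -3993 + 98 = -3895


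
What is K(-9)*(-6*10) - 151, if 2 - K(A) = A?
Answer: -811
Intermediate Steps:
K(A) = 2 - A
K(-9)*(-6*10) - 151 = (2 - 1*(-9))*(-6*10) - 151 = (2 + 9)*(-60) - 151 = 11*(-60) - 151 = -660 - 151 = -811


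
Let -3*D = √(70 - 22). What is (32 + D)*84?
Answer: 2688 - 112*√3 ≈ 2494.0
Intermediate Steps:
D = -4*√3/3 (D = -√(70 - 22)/3 = -4*√3/3 ≈ -2.3094)
(32 + D)*84 = (32 - 4*√3/3)*84 = 2688 - 112*√3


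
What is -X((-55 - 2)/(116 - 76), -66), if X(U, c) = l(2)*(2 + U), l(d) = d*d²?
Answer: -23/5 ≈ -4.6000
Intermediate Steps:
l(d) = d³
X(U, c) = 16 + 8*U (X(U, c) = 2³*(2 + U) = 8*(2 + U) = 16 + 8*U)
-X((-55 - 2)/(116 - 76), -66) = -(16 + 8*((-55 - 2)/(116 - 76))) = -(16 + 8*(-57/40)) = -(16 - 57/5) = -1*23/5 = -23/5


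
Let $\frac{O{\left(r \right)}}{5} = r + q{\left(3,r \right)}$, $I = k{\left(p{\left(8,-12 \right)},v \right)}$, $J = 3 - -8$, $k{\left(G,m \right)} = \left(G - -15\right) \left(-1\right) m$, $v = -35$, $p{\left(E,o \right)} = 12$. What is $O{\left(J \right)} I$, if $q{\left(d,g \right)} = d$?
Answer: $66150$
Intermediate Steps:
$k{\left(G,m \right)} = m \left(-15 - G\right)$ ($k{\left(G,m \right)} = \left(G + 15\right) \left(-1\right) m = \left(15 + G\right) \left(-1\right) m = \left(-15 - G\right) m = m \left(-15 - G\right)$)
$J = 11$ ($J = 3 + 8 = 11$)
$I = 945$ ($I = \left(-1\right) \left(-35\right) \left(15 + 12\right) = \left(-1\right) \left(-35\right) 27 = 945$)
$O{\left(r \right)} = 15 + 5 r$ ($O{\left(r \right)} = 5 \left(r + 3\right) = 5 \left(3 + r\right) = 15 + 5 r$)
$O{\left(J \right)} I = \left(15 + 5 \cdot 11\right) 945 = \left(15 + 55\right) 945 = 70 \cdot 945 = 66150$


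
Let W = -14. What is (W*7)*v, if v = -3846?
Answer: 376908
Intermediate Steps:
(W*7)*v = -14*7*(-3846) = -98*(-3846) = 376908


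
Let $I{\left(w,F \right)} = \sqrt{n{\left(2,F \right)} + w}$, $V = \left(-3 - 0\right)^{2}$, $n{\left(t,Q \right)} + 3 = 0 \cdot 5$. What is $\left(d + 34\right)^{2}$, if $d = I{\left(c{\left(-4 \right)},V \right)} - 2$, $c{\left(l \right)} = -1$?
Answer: $1020 + 128 i \approx 1020.0 + 128.0 i$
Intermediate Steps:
$n{\left(t,Q \right)} = -3$ ($n{\left(t,Q \right)} = -3 + 0 \cdot 5 = -3 + 0 = -3$)
$V = 9$ ($V = \left(-3 + \left(-2 + 2\right)\right)^{2} = \left(-3 + 0\right)^{2} = \left(-3\right)^{2} = 9$)
$I{\left(w,F \right)} = \sqrt{-3 + w}$
$d = -2 + 2 i$ ($d = \sqrt{-3 - 1} - 2 = \sqrt{-4} - 2 = 2 i - 2 = -2 + 2 i \approx -2.0 + 2.0 i$)
$\left(d + 34\right)^{2} = \left(\left(-2 + 2 i\right) + 34\right)^{2} = \left(32 + 2 i\right)^{2}$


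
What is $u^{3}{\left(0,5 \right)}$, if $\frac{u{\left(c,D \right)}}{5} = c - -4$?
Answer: $8000$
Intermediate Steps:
$u{\left(c,D \right)} = 20 + 5 c$ ($u{\left(c,D \right)} = 5 \left(c - -4\right) = 5 \left(c + 4\right) = 5 \left(4 + c\right) = 20 + 5 c$)
$u^{3}{\left(0,5 \right)} = \left(20 + 5 \cdot 0\right)^{3} = \left(20 + 0\right)^{3} = 20^{3} = 8000$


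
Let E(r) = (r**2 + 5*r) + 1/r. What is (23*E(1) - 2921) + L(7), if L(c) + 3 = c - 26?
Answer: -2782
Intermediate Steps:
L(c) = -29 + c (L(c) = -3 + (c - 26) = -3 + (-26 + c) = -29 + c)
E(r) = 1/r + r**2 + 5*r
(23*E(1) - 2921) + L(7) = (23*((1 + 1**2*(5 + 1))/1) - 2921) + (-29 + 7) = (23*(1*(1 + 1*6)) - 2921) - 22 = (23*(1*(1 + 6)) - 2921) - 22 = (23*(1*7) - 2921) - 22 = (23*7 - 2921) - 22 = (161 - 2921) - 22 = -2760 - 22 = -2782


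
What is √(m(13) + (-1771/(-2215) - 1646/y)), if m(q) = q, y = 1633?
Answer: 6*√4648809858135/3617095 ≈ 3.5765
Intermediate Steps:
√(m(13) + (-1771/(-2215) - 1646/y)) = √(13 + (-1771/(-2215) - 1646/1633)) = √(13 + (-1771*(-1/2215) - 1646*1/1633)) = √(13 + (1771/2215 - 1646/1633)) = √(13 - 753847/3617095) = √(46268388/3617095) = 6*√4648809858135/3617095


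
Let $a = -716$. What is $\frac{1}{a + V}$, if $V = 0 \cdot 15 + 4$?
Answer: $- \frac{1}{712} \approx -0.0014045$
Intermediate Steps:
$V = 4$ ($V = 0 + 4 = 4$)
$\frac{1}{a + V} = \frac{1}{-716 + 4} = \frac{1}{-712} = - \frac{1}{712}$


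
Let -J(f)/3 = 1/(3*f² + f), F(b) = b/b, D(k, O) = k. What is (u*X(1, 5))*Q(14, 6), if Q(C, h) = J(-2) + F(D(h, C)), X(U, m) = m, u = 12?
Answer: 42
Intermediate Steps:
F(b) = 1
J(f) = -3/(f + 3*f²) (J(f) = -3/(3*f² + f) = -3/(f + 3*f²))
Q(C, h) = 7/10 (Q(C, h) = -3/(-2*(1 + 3*(-2))) + 1 = -3*(-½)/(1 - 6) + 1 = -3*(-½)/(-5) + 1 = -3*(-½)*(-⅕) + 1 = -3/10 + 1 = 7/10)
(u*X(1, 5))*Q(14, 6) = (12*5)*(7/10) = 60*(7/10) = 42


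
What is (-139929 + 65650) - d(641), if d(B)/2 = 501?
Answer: -75281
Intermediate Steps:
d(B) = 1002 (d(B) = 2*501 = 1002)
(-139929 + 65650) - d(641) = (-139929 + 65650) - 1*1002 = -74279 - 1002 = -75281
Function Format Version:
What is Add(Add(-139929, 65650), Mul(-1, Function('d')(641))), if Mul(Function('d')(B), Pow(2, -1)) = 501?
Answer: -75281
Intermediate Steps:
Function('d')(B) = 1002 (Function('d')(B) = Mul(2, 501) = 1002)
Add(Add(-139929, 65650), Mul(-1, Function('d')(641))) = Add(Add(-139929, 65650), Mul(-1, 1002)) = Add(-74279, -1002) = -75281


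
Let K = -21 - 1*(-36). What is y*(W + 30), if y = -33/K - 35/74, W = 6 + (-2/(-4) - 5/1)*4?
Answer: -8901/185 ≈ -48.114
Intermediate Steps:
W = -12 (W = 6 + (-2*(-1/4) - 5*1)*4 = 6 + (1/2 - 5)*4 = 6 - 9/2*4 = 6 - 18 = -12)
K = 15 (K = -21 + 36 = 15)
y = -989/370 (y = -33/15 - 35/74 = -33*1/15 - 35*1/74 = -11/5 - 35/74 = -989/370 ≈ -2.6730)
y*(W + 30) = -989*(-12 + 30)/370 = -989/370*18 = -8901/185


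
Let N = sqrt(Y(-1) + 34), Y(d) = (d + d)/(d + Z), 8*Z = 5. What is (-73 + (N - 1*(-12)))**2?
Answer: (183 - sqrt(354))**2/9 ≈ 2995.2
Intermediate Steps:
Z = 5/8 (Z = (1/8)*5 = 5/8 ≈ 0.62500)
Y(d) = 2*d/(5/8 + d) (Y(d) = (d + d)/(d + 5/8) = (2*d)/(5/8 + d) = 2*d/(5/8 + d))
N = sqrt(354)/3 (N = sqrt(16*(-1)/(5 + 8*(-1)) + 34) = sqrt(16*(-1)/(5 - 8) + 34) = sqrt(16*(-1)/(-3) + 34) = sqrt(16*(-1)*(-1/3) + 34) = sqrt(16/3 + 34) = sqrt(118/3) = sqrt(354)/3 ≈ 6.2716)
(-73 + (N - 1*(-12)))**2 = (-73 + (sqrt(354)/3 - 1*(-12)))**2 = (-73 + (sqrt(354)/3 + 12))**2 = (-73 + (12 + sqrt(354)/3))**2 = (-61 + sqrt(354)/3)**2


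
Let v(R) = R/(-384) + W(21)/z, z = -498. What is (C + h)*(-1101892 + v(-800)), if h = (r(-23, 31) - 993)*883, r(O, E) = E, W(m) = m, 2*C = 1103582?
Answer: 326671123474345/996 ≈ 3.2798e+11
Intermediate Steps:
C = 551791 (C = (½)*1103582 = 551791)
h = -849446 (h = (31 - 993)*883 = -962*883 = -849446)
v(R) = -7/166 - R/384 (v(R) = R/(-384) + 21/(-498) = R*(-1/384) + 21*(-1/498) = -R/384 - 7/166 = -7/166 - R/384)
(C + h)*(-1101892 + v(-800)) = (551791 - 849446)*(-1101892 + (-7/166 - 1/384*(-800))) = -297655*(-1101892 + (-7/166 + 25/12)) = -297655*(-1101892 + 2033/996) = -297655*(-1097482399/996) = 326671123474345/996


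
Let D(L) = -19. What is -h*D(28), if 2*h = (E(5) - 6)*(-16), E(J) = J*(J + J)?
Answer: -6688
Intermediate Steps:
E(J) = 2*J² (E(J) = J*(2*J) = 2*J²)
h = -352 (h = ((2*5² - 6)*(-16))/2 = ((2*25 - 6)*(-16))/2 = ((50 - 6)*(-16))/2 = (44*(-16))/2 = (½)*(-704) = -352)
-h*D(28) = -(-352)*(-19) = -1*6688 = -6688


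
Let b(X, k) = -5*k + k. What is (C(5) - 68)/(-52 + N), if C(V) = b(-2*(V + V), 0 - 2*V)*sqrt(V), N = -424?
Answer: 1/7 - 10*sqrt(5)/119 ≈ -0.045048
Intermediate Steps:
b(X, k) = -4*k
C(V) = 8*V**(3/2) (C(V) = (-4*(0 - 2*V))*sqrt(V) = (-(-8)*V)*sqrt(V) = (8*V)*sqrt(V) = 8*V**(3/2))
(C(5) - 68)/(-52 + N) = (8*5**(3/2) - 68)/(-52 - 424) = (8*(5*sqrt(5)) - 68)/(-476) = (40*sqrt(5) - 68)*(-1/476) = (-68 + 40*sqrt(5))*(-1/476) = 1/7 - 10*sqrt(5)/119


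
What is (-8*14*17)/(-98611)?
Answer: 1904/98611 ≈ 0.019308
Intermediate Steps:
(-8*14*17)/(-98611) = -112*17*(-1/98611) = -1904*(-1/98611) = 1904/98611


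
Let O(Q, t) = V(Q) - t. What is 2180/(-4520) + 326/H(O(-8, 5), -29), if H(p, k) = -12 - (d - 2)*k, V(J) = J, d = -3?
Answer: -90789/35482 ≈ -2.5587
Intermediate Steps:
O(Q, t) = Q - t
H(p, k) = -12 + 5*k (H(p, k) = -12 - (-3 - 2)*k = -12 - (-5)*k = -12 + 5*k)
2180/(-4520) + 326/H(O(-8, 5), -29) = 2180/(-4520) + 326/(-12 + 5*(-29)) = 2180*(-1/4520) + 326/(-12 - 145) = -109/226 + 326/(-157) = -109/226 + 326*(-1/157) = -109/226 - 326/157 = -90789/35482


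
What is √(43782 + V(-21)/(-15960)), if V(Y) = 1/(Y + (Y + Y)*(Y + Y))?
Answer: √19206912774303430/662340 ≈ 209.24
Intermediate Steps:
V(Y) = 1/(Y + 4*Y²) (V(Y) = 1/(Y + (2*Y)*(2*Y)) = 1/(Y + 4*Y²))
√(43782 + V(-21)/(-15960)) = √(43782 + (1/((-21)*(1 + 4*(-21))))/(-15960)) = √(43782 - 1/(21*(1 - 84))*(-1/15960)) = √(43782 - 1/21/(-83)*(-1/15960)) = √(43782 - 1/21*(-1/83)*(-1/15960)) = √(43782 + (1/1743)*(-1/15960)) = √(43782 - 1/27818280) = √(1217939934959/27818280) = √19206912774303430/662340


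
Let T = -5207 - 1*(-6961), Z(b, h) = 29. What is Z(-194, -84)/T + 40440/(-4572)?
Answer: -5899931/668274 ≈ -8.8286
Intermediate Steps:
T = 1754 (T = -5207 + 6961 = 1754)
Z(-194, -84)/T + 40440/(-4572) = 29/1754 + 40440/(-4572) = 29*(1/1754) + 40440*(-1/4572) = 29/1754 - 3370/381 = -5899931/668274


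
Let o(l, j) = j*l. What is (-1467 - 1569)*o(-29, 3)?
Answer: 264132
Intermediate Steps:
(-1467 - 1569)*o(-29, 3) = (-1467 - 1569)*(3*(-29)) = -3036*(-87) = 264132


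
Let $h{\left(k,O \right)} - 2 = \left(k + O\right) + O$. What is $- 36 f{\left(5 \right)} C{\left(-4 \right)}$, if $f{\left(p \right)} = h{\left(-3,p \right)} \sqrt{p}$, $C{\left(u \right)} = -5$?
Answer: $1620 \sqrt{5} \approx 3622.4$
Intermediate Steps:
$h{\left(k,O \right)} = 2 + k + 2 O$ ($h{\left(k,O \right)} = 2 + \left(\left(k + O\right) + O\right) = 2 + \left(\left(O + k\right) + O\right) = 2 + \left(k + 2 O\right) = 2 + k + 2 O$)
$f{\left(p \right)} = \sqrt{p} \left(-1 + 2 p\right)$ ($f{\left(p \right)} = \left(2 - 3 + 2 p\right) \sqrt{p} = \left(-1 + 2 p\right) \sqrt{p} = \sqrt{p} \left(-1 + 2 p\right)$)
$- 36 f{\left(5 \right)} C{\left(-4 \right)} = - 36 \sqrt{5} \left(-1 + 2 \cdot 5\right) \left(-5\right) = - 36 \sqrt{5} \left(-1 + 10\right) \left(-5\right) = - 36 \sqrt{5} \cdot 9 \left(-5\right) = - 36 \cdot 9 \sqrt{5} \left(-5\right) = - 324 \sqrt{5} \left(-5\right) = 1620 \sqrt{5}$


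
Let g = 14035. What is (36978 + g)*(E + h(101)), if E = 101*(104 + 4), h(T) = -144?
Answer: 549103932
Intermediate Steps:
E = 10908 (E = 101*108 = 10908)
(36978 + g)*(E + h(101)) = (36978 + 14035)*(10908 - 144) = 51013*10764 = 549103932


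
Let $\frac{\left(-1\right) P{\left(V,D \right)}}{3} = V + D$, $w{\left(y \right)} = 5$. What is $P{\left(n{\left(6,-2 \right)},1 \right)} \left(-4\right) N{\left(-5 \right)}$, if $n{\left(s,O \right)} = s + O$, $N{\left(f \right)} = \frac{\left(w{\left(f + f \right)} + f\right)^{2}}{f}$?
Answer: $0$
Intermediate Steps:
$N{\left(f \right)} = \frac{\left(5 + f\right)^{2}}{f}$
$n{\left(s,O \right)} = O + s$
$P{\left(V,D \right)} = - 3 D - 3 V$ ($P{\left(V,D \right)} = - 3 \left(V + D\right) = - 3 \left(D + V\right) = - 3 D - 3 V$)
$P{\left(n{\left(6,-2 \right)},1 \right)} \left(-4\right) N{\left(-5 \right)} = \left(\left(-3\right) 1 - 3 \left(-2 + 6\right)\right) \left(-4\right) \frac{\left(5 - 5\right)^{2}}{-5} = \left(-3 - 12\right) \left(-4\right) \left(- \frac{0^{2}}{5}\right) = \left(-3 - 12\right) \left(-4\right) \left(\left(- \frac{1}{5}\right) 0\right) = \left(-15\right) \left(-4\right) 0 = 60 \cdot 0 = 0$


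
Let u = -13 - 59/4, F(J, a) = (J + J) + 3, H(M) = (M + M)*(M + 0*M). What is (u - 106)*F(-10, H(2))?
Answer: 9095/4 ≈ 2273.8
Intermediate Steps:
H(M) = 2*M² (H(M) = (2*M)*(M + 0) = (2*M)*M = 2*M²)
F(J, a) = 3 + 2*J (F(J, a) = 2*J + 3 = 3 + 2*J)
u = -111/4 (u = -13 - 59*¼ = -13 - 59/4 = -111/4 ≈ -27.750)
(u - 106)*F(-10, H(2)) = (-111/4 - 106)*(3 + 2*(-10)) = -535*(3 - 20)/4 = -535/4*(-17) = 9095/4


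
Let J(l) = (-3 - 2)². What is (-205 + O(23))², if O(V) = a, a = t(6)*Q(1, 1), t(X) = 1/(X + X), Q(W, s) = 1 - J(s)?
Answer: 42849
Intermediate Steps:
J(l) = 25 (J(l) = (-5)² = 25)
Q(W, s) = -24 (Q(W, s) = 1 - 1*25 = 1 - 25 = -24)
t(X) = 1/(2*X)
a = -2 (a = ((½)/6)*(-24) = ((½)*(⅙))*(-24) = (1/12)*(-24) = -2)
O(V) = -2
(-205 + O(23))² = (-205 - 2)² = (-207)² = 42849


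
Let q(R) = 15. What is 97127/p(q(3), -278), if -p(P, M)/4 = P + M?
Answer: 97127/1052 ≈ 92.326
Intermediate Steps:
p(P, M) = -4*M - 4*P (p(P, M) = -4*(P + M) = -4*(M + P) = -4*M - 4*P)
97127/p(q(3), -278) = 97127/(-4*(-278) - 4*15) = 97127/(1112 - 60) = 97127/1052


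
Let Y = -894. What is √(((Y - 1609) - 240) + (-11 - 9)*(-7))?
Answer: I*√2603 ≈ 51.02*I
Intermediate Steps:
√(((Y - 1609) - 240) + (-11 - 9)*(-7)) = √(((-894 - 1609) - 240) + (-11 - 9)*(-7)) = √((-2503 - 240) - 20*(-7)) = √(-2743 + 140) = √(-2603) = I*√2603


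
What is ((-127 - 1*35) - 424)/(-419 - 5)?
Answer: 293/212 ≈ 1.3821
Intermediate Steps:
((-127 - 1*35) - 424)/(-419 - 5) = ((-127 - 35) - 424)/(-424) = (-162 - 424)*(-1/424) = -586*(-1/424) = 293/212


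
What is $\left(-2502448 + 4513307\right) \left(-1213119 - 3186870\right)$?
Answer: $-8847757480551$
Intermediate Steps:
$\left(-2502448 + 4513307\right) \left(-1213119 - 3186870\right) = 2010859 \left(-4399989\right) = -8847757480551$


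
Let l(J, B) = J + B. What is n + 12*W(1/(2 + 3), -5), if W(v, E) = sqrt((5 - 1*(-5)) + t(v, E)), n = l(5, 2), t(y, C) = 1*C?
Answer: 7 + 12*sqrt(5) ≈ 33.833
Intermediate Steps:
t(y, C) = C
l(J, B) = B + J
n = 7 (n = 2 + 5 = 7)
W(v, E) = sqrt(10 + E) (W(v, E) = sqrt((5 - 1*(-5)) + E) = sqrt((5 + 5) + E) = sqrt(10 + E))
n + 12*W(1/(2 + 3), -5) = 7 + 12*sqrt(10 - 5) = 7 + 12*sqrt(5)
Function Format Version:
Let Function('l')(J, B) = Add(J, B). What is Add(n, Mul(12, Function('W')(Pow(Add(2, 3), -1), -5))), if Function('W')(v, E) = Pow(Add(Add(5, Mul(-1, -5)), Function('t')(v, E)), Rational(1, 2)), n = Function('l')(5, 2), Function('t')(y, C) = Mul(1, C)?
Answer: Add(7, Mul(12, Pow(5, Rational(1, 2)))) ≈ 33.833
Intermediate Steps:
Function('t')(y, C) = C
Function('l')(J, B) = Add(B, J)
n = 7 (n = Add(2, 5) = 7)
Function('W')(v, E) = Pow(Add(10, E), Rational(1, 2)) (Function('W')(v, E) = Pow(Add(Add(5, Mul(-1, -5)), E), Rational(1, 2)) = Pow(Add(Add(5, 5), E), Rational(1, 2)) = Pow(Add(10, E), Rational(1, 2)))
Add(n, Mul(12, Function('W')(Pow(Add(2, 3), -1), -5))) = Add(7, Mul(12, Pow(Add(10, -5), Rational(1, 2)))) = Add(7, Mul(12, Pow(5, Rational(1, 2))))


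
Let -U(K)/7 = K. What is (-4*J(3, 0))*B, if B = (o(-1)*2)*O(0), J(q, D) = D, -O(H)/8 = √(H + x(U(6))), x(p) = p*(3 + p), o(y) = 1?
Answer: 0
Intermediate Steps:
U(K) = -7*K
O(H) = -8*√(1638 + H) (O(H) = -8*√(H + (-7*6)*(3 - 7*6)) = -8*√(H - 42*(3 - 42)) = -8*√(H - 42*(-39)) = -8*√(H + 1638) = -8*√(1638 + H))
B = -48*√182 (B = (1*2)*(-8*√(1638 + 0)) = 2*(-24*√182) = -48*√182 ≈ -647.56)
(-4*J(3, 0))*B = (-4*0)*(-48*√182) = 0*(-48*√182) = 0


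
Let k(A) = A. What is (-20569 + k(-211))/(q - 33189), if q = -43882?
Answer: 20780/77071 ≈ 0.26962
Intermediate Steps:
(-20569 + k(-211))/(q - 33189) = (-20569 - 211)/(-43882 - 33189) = -20780/(-77071) = -20780*(-1/77071) = 20780/77071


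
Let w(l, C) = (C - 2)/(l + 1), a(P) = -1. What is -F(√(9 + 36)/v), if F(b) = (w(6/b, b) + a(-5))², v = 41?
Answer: -75214868526/75888679441 - 90019562*√5/1850943401 ≈ -1.0999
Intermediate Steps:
w(l, C) = (-2 + C)/(1 + l)
F(b) = (-1 + (-2 + b)/(1 + 6/b))² (F(b) = ((-2 + b)/(1 + 6/b) - 1)² = (-1 + (-2 + b)/(1 + 6/b))²)
-F(√(9 + 36)/v) = -(6 + √(9 + 36)/41 - √(9 + 36)/41*(-2 + √(9 + 36)/41))²/(6 + √(9 + 36)/41)² = -(6 + √45*(1/41) - √45*(1/41)*(-2 + √45*(1/41)))²/(6 + √45*(1/41))² = -(6 + (3*√5)*(1/41) - (3*√5)*(1/41)*(-2 + (3*√5)*(1/41)))²/(6 + (3*√5)*(1/41))² = -(6 + 3*√5/41 - 3*√5/41*(-2 + 3*√5/41))²/(6 + 3*√5/41)² = -(6 + 3*√5/41 - 3*√5*(-2 + 3*√5/41)/41)²/(6 + 3*√5/41)²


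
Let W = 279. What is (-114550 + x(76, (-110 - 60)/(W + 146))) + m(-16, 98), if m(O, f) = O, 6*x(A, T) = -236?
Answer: -343816/3 ≈ -1.1461e+5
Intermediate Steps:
x(A, T) = -118/3 (x(A, T) = (⅙)*(-236) = -118/3)
(-114550 + x(76, (-110 - 60)/(W + 146))) + m(-16, 98) = (-114550 - 118/3) - 16 = -343768/3 - 16 = -343816/3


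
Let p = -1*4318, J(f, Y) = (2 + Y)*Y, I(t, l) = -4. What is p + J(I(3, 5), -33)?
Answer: -3295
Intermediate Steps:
J(f, Y) = Y*(2 + Y)
p = -4318
p + J(I(3, 5), -33) = -4318 - 33*(2 - 33) = -4318 - 33*(-31) = -4318 + 1023 = -3295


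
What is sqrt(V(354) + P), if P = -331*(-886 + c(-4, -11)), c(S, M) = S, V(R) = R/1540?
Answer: sqrt(174662547290)/770 ≈ 542.76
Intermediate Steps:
V(R) = R/1540 (V(R) = R*(1/1540) = R/1540)
P = 294590 (P = -331*(-886 - 4) = -331*(-890) = 294590)
sqrt(V(354) + P) = sqrt((1/1540)*354 + 294590) = sqrt(177/770 + 294590) = sqrt(226834477/770) = sqrt(174662547290)/770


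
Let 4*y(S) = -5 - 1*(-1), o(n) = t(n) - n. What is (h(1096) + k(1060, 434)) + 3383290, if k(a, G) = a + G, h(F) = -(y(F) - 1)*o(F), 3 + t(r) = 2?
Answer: 3382590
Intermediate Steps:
t(r) = -1 (t(r) = -3 + 2 = -1)
o(n) = -1 - n
y(S) = -1 (y(S) = (-5 - 1*(-1))/4 = (-5 + 1)/4 = (1/4)*(-4) = -1)
h(F) = -2 - 2*F (h(F) = -(-1 - 1)*(-1 - F) = -(-2)*(-1 - F) = -(2 + 2*F) = -2 - 2*F)
k(a, G) = G + a
(h(1096) + k(1060, 434)) + 3383290 = ((-2 - 2*1096) + (434 + 1060)) + 3383290 = ((-2 - 2192) + 1494) + 3383290 = (-2194 + 1494) + 3383290 = -700 + 3383290 = 3382590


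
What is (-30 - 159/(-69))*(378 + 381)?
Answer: -21021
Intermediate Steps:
(-30 - 159/(-69))*(378 + 381) = (-30 - 159*(-1)/69)*759 = (-30 - 1*(-53/23))*759 = (-30 + 53/23)*759 = -637/23*759 = -21021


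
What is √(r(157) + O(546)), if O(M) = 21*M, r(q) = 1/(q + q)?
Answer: 5*√45220082/314 ≈ 107.08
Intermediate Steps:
r(q) = 1/(2*q)
√(r(157) + O(546)) = √((½)/157 + 21*546) = √((½)*(1/157) + 11466) = √(1/314 + 11466) = √(3600325/314) = 5*√45220082/314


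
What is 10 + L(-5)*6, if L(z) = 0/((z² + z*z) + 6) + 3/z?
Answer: 32/5 ≈ 6.4000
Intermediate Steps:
L(z) = 3/z (L(z) = 0/((z² + z²) + 6) + 3/z = 0/(2*z² + 6) + 3/z = 0/(6 + 2*z²) + 3/z = 0 + 3/z = 3/z)
10 + L(-5)*6 = 10 + (3/(-5))*6 = 10 + (3*(-⅕))*6 = 10 - ⅗*6 = 10 - 18/5 = 32/5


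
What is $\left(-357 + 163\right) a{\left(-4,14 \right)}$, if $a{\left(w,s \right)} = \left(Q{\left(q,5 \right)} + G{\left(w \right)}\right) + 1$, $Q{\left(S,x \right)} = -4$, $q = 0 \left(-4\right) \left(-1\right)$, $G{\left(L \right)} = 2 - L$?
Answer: $-582$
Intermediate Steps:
$q = 0$ ($q = 0 \left(-1\right) = 0$)
$a{\left(w,s \right)} = -1 - w$ ($a{\left(w,s \right)} = \left(-4 - \left(-2 + w\right)\right) + 1 = \left(-2 - w\right) + 1 = -1 - w$)
$\left(-357 + 163\right) a{\left(-4,14 \right)} = \left(-357 + 163\right) \left(-1 - -4\right) = - 194 \left(-1 + 4\right) = \left(-194\right) 3 = -582$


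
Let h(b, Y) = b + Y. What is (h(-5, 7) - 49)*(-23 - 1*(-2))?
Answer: 987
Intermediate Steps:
h(b, Y) = Y + b
(h(-5, 7) - 49)*(-23 - 1*(-2)) = ((7 - 5) - 49)*(-23 - 1*(-2)) = (2 - 49)*(-23 + 2) = -47*(-21) = 987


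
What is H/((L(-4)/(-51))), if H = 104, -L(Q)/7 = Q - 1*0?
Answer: -1326/7 ≈ -189.43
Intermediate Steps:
L(Q) = -7*Q (L(Q) = -7*(Q - 1*0) = -7*(Q + 0) = -7*Q)
H/((L(-4)/(-51))) = 104/((-7*(-4)/(-51))) = 104/((28*(-1/51))) = 104/(-28/51) = 104*(-51/28) = -1326/7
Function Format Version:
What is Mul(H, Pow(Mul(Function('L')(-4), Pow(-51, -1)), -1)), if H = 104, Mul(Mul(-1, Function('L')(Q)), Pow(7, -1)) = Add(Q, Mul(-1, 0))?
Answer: Rational(-1326, 7) ≈ -189.43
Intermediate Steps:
Function('L')(Q) = Mul(-7, Q) (Function('L')(Q) = Mul(-7, Add(Q, Mul(-1, 0))) = Mul(-7, Add(Q, 0)) = Mul(-7, Q))
Mul(H, Pow(Mul(Function('L')(-4), Pow(-51, -1)), -1)) = Mul(104, Pow(Mul(Mul(-7, -4), Pow(-51, -1)), -1)) = Mul(104, Pow(Mul(28, Rational(-1, 51)), -1)) = Mul(104, Pow(Rational(-28, 51), -1)) = Mul(104, Rational(-51, 28)) = Rational(-1326, 7)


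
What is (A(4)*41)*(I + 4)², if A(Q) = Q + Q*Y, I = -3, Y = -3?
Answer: -328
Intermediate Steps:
A(Q) = -2*Q (A(Q) = Q + Q*(-3) = Q - 3*Q = -2*Q)
(A(4)*41)*(I + 4)² = (-2*4*41)*(-3 + 4)² = -8*41*1² = -328*1 = -328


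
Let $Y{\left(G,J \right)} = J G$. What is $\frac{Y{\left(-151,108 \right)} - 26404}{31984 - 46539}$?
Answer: $\frac{42712}{14555} \approx 2.9345$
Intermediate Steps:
$Y{\left(G,J \right)} = G J$
$\frac{Y{\left(-151,108 \right)} - 26404}{31984 - 46539} = \frac{\left(-151\right) 108 - 26404}{31984 - 46539} = \frac{-16308 - 26404}{-14555} = \left(-42712\right) \left(- \frac{1}{14555}\right) = \frac{42712}{14555}$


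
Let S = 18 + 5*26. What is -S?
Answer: -148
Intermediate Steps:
S = 148 (S = 18 + 130 = 148)
-S = -1*148 = -148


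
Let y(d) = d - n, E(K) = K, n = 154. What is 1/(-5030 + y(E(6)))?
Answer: -1/5178 ≈ -0.00019312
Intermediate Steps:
y(d) = -154 + d (y(d) = d - 1*154 = d - 154 = -154 + d)
1/(-5030 + y(E(6))) = 1/(-5030 + (-154 + 6)) = 1/(-5030 - 148) = 1/(-5178) = -1/5178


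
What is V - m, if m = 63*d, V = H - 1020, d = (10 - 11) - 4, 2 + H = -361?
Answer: -1068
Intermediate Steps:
H = -363 (H = -2 - 361 = -363)
d = -5 (d = -1 - 4 = -5)
V = -1383 (V = -363 - 1020 = -1383)
m = -315 (m = 63*(-5) = -315)
V - m = -1383 - 1*(-315) = -1383 + 315 = -1068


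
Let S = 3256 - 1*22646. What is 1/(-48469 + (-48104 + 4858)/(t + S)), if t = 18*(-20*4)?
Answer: -10415/504783012 ≈ -2.0633e-5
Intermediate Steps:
t = -1440 (t = 18*(-80) = -1440)
S = -19390 (S = 3256 - 22646 = -19390)
1/(-48469 + (-48104 + 4858)/(t + S)) = 1/(-48469 + (-48104 + 4858)/(-1440 - 19390)) = 1/(-48469 - 43246/(-20830)) = 1/(-48469 - 43246*(-1/20830)) = 1/(-48469 + 21623/10415) = 1/(-504783012/10415) = -10415/504783012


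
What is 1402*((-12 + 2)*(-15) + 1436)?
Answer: 2223572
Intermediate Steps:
1402*((-12 + 2)*(-15) + 1436) = 1402*(-10*(-15) + 1436) = 1402*(150 + 1436) = 1402*1586 = 2223572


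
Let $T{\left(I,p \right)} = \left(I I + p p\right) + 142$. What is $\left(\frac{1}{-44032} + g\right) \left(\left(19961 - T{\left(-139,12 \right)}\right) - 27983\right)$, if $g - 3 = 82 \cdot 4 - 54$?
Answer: $- \frac{336987127827}{44032} \approx -7.6532 \cdot 10^{6}$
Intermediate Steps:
$g = 277$ ($g = 3 + \left(82 \cdot 4 - 54\right) = 3 + \left(328 - 54\right) = 3 + 274 = 277$)
$T{\left(I,p \right)} = 142 + I^{2} + p^{2}$ ($T{\left(I,p \right)} = \left(I^{2} + p^{2}\right) + 142 = 142 + I^{2} + p^{2}$)
$\left(\frac{1}{-44032} + g\right) \left(\left(19961 - T{\left(-139,12 \right)}\right) - 27983\right) = \left(\frac{1}{-44032} + 277\right) \left(\left(19961 - \left(142 + \left(-139\right)^{2} + 12^{2}\right)\right) - 27983\right) = \left(- \frac{1}{44032} + 277\right) \left(\left(19961 - \left(142 + 19321 + 144\right)\right) - 27983\right) = \frac{12196863 \left(\left(19961 - 19607\right) - 27983\right)}{44032} = \frac{12196863 \left(354 - 27983\right)}{44032} = \frac{12196863}{44032} \left(-27629\right) = - \frac{336987127827}{44032}$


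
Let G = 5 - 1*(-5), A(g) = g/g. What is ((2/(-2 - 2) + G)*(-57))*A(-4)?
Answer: -1083/2 ≈ -541.50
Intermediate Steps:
A(g) = 1
G = 10 (G = 5 + 5 = 10)
((2/(-2 - 2) + G)*(-57))*A(-4) = ((2/(-2 - 2) + 10)*(-57))*1 = ((2/(-4) + 10)*(-57))*1 = ((-¼*2 + 10)*(-57))*1 = ((-½ + 10)*(-57))*1 = ((19/2)*(-57))*1 = -1083/2*1 = -1083/2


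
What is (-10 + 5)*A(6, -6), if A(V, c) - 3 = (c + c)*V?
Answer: 345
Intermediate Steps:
A(V, c) = 3 + 2*V*c (A(V, c) = 3 + (c + c)*V = 3 + (2*c)*V = 3 + 2*V*c)
(-10 + 5)*A(6, -6) = (-10 + 5)*(3 + 2*6*(-6)) = -5*(3 - 72) = -5*(-69) = 345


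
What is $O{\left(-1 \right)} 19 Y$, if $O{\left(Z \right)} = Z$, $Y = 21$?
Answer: $-399$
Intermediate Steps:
$O{\left(-1 \right)} 19 Y = \left(-1\right) 19 \cdot 21 = \left(-19\right) 21 = -399$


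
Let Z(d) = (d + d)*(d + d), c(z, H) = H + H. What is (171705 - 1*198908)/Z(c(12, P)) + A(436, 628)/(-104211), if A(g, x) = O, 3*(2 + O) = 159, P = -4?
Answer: -944954963/8892672 ≈ -106.26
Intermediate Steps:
c(z, H) = 2*H
O = 51 (O = -2 + (1/3)*159 = -2 + 53 = 51)
A(g, x) = 51
Z(d) = 4*d**2 (Z(d) = (2*d)*(2*d) = 4*d**2)
(171705 - 1*198908)/Z(c(12, P)) + A(436, 628)/(-104211) = (171705 - 1*198908)/((4*(2*(-4))**2)) + 51/(-104211) = (171705 - 198908)/((4*(-8)**2)) + 51*(-1/104211) = -27203/(4*64) - 17/34737 = -27203/256 - 17/34737 = -944954963/8892672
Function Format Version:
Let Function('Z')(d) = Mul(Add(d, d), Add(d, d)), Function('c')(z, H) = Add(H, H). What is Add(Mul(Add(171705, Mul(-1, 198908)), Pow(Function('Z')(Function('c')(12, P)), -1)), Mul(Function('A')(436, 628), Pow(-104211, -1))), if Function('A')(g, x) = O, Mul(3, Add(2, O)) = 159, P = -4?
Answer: Rational(-944954963, 8892672) ≈ -106.26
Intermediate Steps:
Function('c')(z, H) = Mul(2, H)
O = 51 (O = Add(-2, Mul(Rational(1, 3), 159)) = Add(-2, 53) = 51)
Function('A')(g, x) = 51
Function('Z')(d) = Mul(4, Pow(d, 2)) (Function('Z')(d) = Mul(Mul(2, d), Mul(2, d)) = Mul(4, Pow(d, 2)))
Add(Mul(Add(171705, Mul(-1, 198908)), Pow(Function('Z')(Function('c')(12, P)), -1)), Mul(Function('A')(436, 628), Pow(-104211, -1))) = Add(Mul(Add(171705, Mul(-1, 198908)), Pow(Mul(4, Pow(Mul(2, -4), 2)), -1)), Mul(51, Pow(-104211, -1))) = Add(Mul(Add(171705, -198908), Pow(Mul(4, Pow(-8, 2)), -1)), Mul(51, Rational(-1, 104211))) = Add(Mul(-27203, Pow(Mul(4, 64), -1)), Rational(-17, 34737)) = Add(Mul(-27203, Pow(256, -1)), Rational(-17, 34737)) = Add(Mul(-27203, Rational(1, 256)), Rational(-17, 34737)) = Add(Rational(-27203, 256), Rational(-17, 34737)) = Rational(-944954963, 8892672)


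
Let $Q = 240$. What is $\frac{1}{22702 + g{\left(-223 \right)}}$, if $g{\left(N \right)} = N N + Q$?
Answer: $\frac{1}{72671} \approx 1.3761 \cdot 10^{-5}$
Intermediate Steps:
$g{\left(N \right)} = 240 + N^{2}$ ($g{\left(N \right)} = N N + 240 = N^{2} + 240 = 240 + N^{2}$)
$\frac{1}{22702 + g{\left(-223 \right)}} = \frac{1}{22702 + \left(240 + \left(-223\right)^{2}\right)} = \frac{1}{22702 + \left(240 + 49729\right)} = \frac{1}{22702 + 49969} = \frac{1}{72671}$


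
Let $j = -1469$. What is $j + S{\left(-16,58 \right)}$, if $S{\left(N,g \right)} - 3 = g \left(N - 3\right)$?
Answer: $-2568$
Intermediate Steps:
$S{\left(N,g \right)} = 3 + g \left(-3 + N\right)$ ($S{\left(N,g \right)} = 3 + g \left(N - 3\right) = 3 + g \left(-3 + N\right)$)
$j + S{\left(-16,58 \right)} = -1469 - 1099 = -2568$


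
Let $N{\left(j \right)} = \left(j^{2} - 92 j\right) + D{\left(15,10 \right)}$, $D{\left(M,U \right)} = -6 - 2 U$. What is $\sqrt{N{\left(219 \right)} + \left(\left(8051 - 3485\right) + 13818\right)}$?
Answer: $\sqrt{46171} \approx 214.87$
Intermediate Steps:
$D{\left(M,U \right)} = -6 - 2 U$
$N{\left(j \right)} = -26 + j^{2} - 92 j$ ($N{\left(j \right)} = \left(j^{2} - 92 j\right) - 26 = -26 + j^{2} - 92 j$)
$\sqrt{N{\left(219 \right)} + \left(\left(8051 - 3485\right) + 13818\right)} = \sqrt{\left(-26 + 219^{2} - 20148\right) + \left(\left(8051 - 3485\right) + 13818\right)} = \sqrt{\left(-26 + 47961 - 20148\right) + \left(\left(8051 - 3485\right) + 13818\right)} = \sqrt{27787 + \left(\left(8051 - 3485\right) + 13818\right)} = \sqrt{27787 + \left(4566 + 13818\right)} = \sqrt{27787 + 18384} = \sqrt{46171}$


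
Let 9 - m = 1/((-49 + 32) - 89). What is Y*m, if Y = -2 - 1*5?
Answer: -6685/106 ≈ -63.066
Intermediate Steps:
m = 955/106 (m = 9 - 1/((-49 + 32) - 89) = 9 - 1/(-17 - 89) = 9 - 1/(-106) = 9 - 1*(-1/106) = 9 + 1/106 = 955/106 ≈ 9.0094)
Y = -7 (Y = -2 - 5 = -7)
Y*m = -7*955/106 = -6685/106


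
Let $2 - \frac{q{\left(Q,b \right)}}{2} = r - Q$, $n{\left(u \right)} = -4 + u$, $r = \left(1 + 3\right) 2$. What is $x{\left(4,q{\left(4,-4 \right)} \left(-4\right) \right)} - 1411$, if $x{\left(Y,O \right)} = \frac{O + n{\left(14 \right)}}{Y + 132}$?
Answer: $- \frac{95935}{68} \approx -1410.8$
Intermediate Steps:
$r = 8$ ($r = 4 \cdot 2 = 8$)
$q{\left(Q,b \right)} = -12 + 2 Q$ ($q{\left(Q,b \right)} = 4 - 2 \left(8 - Q\right) = 4 + \left(-16 + 2 Q\right) = -12 + 2 Q$)
$x{\left(Y,O \right)} = \frac{10 + O}{132 + Y}$ ($x{\left(Y,O \right)} = \frac{O + \left(-4 + 14\right)}{Y + 132} = \frac{O + 10}{132 + Y} = \frac{10 + O}{132 + Y}$)
$x{\left(4,q{\left(4,-4 \right)} \left(-4\right) \right)} - 1411 = \frac{10 + \left(-12 + 2 \cdot 4\right) \left(-4\right)}{132 + 4} - 1411 = \frac{10 + \left(-12 + 8\right) \left(-4\right)}{136} - 1411 = \frac{10 - -16}{136} - 1411 = \frac{10 + 16}{136} - 1411 = \frac{1}{136} \cdot 26 - 1411 = \frac{13}{68} - 1411 = - \frac{95935}{68}$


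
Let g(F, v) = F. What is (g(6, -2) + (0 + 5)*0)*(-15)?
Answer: -90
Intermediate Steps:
(g(6, -2) + (0 + 5)*0)*(-15) = (6 + (0 + 5)*0)*(-15) = (6 + 5*0)*(-15) = (6 + 0)*(-15) = 6*(-15) = -90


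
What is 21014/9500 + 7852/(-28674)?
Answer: 6946861/3584250 ≈ 1.9382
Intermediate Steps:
21014/9500 + 7852/(-28674) = 21014*(1/9500) + 7852*(-1/28674) = 553/250 - 3926/14337 = 6946861/3584250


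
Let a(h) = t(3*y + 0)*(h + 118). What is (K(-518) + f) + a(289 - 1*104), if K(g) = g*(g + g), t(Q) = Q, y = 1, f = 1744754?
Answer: 2282311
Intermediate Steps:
K(g) = 2*g² (K(g) = g*(2*g) = 2*g²)
a(h) = 354 + 3*h (a(h) = (3*1 + 0)*(h + 118) = (3 + 0)*(118 + h) = 3*(118 + h) = 354 + 3*h)
(K(-518) + f) + a(289 - 1*104) = (2*(-518)² + 1744754) + (354 + 3*(289 - 1*104)) = (2*268324 + 1744754) + (354 + 3*(289 - 104)) = (536648 + 1744754) + (354 + 3*185) = 2281402 + (354 + 555) = 2281402 + 909 = 2282311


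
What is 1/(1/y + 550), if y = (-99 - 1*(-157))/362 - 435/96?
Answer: 25317/13918558 ≈ 0.0018189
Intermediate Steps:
y = -25317/5792 (y = (-99 + 157)*(1/362) - 435*1/96 = 58*(1/362) - 145/32 = 29/181 - 145/32 = -25317/5792 ≈ -4.3710)
1/(1/y + 550) = 1/(1/(-25317/5792) + 550) = 1/(-5792/25317 + 550) = 1/(13918558/25317) = 25317/13918558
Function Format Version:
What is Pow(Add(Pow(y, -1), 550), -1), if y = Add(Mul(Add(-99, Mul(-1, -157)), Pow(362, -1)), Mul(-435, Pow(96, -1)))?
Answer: Rational(25317, 13918558) ≈ 0.0018189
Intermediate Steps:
y = Rational(-25317, 5792) (y = Add(Mul(Add(-99, 157), Rational(1, 362)), Mul(-435, Rational(1, 96))) = Add(Mul(58, Rational(1, 362)), Rational(-145, 32)) = Add(Rational(29, 181), Rational(-145, 32)) = Rational(-25317, 5792) ≈ -4.3710)
Pow(Add(Pow(y, -1), 550), -1) = Pow(Add(Pow(Rational(-25317, 5792), -1), 550), -1) = Pow(Add(Rational(-5792, 25317), 550), -1) = Pow(Rational(13918558, 25317), -1) = Rational(25317, 13918558)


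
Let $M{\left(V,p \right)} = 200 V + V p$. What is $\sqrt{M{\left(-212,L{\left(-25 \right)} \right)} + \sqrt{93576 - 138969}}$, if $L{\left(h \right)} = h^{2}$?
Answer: $\sqrt{-174900 + i \sqrt{45393}} \approx 0.255 + 418.21 i$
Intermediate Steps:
$\sqrt{M{\left(-212,L{\left(-25 \right)} \right)} + \sqrt{93576 - 138969}} = \sqrt{- 212 \left(200 + \left(-25\right)^{2}\right) + \sqrt{93576 - 138969}} = \sqrt{- 212 \left(200 + 625\right) + \sqrt{-45393}} = \sqrt{\left(-212\right) 825 + i \sqrt{45393}} = \sqrt{-174900 + i \sqrt{45393}}$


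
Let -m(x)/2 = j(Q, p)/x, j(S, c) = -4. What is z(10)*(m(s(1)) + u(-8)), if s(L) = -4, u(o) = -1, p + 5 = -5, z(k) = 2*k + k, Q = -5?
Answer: -90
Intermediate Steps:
z(k) = 3*k
p = -10 (p = -5 - 5 = -10)
m(x) = 8/x (m(x) = -(-8)/x = 8/x)
z(10)*(m(s(1)) + u(-8)) = (3*10)*(8/(-4) - 1) = 30*(8*(-¼) - 1) = 30*(-2 - 1) = 30*(-3) = -90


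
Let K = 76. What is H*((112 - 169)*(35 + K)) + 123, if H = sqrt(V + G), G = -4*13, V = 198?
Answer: 123 - 6327*sqrt(146) ≈ -76326.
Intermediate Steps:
G = -52
H = sqrt(146) (H = sqrt(198 - 52) = sqrt(146) ≈ 12.083)
H*((112 - 169)*(35 + K)) + 123 = sqrt(146)*((112 - 169)*(35 + 76)) + 123 = sqrt(146)*(-57*111) + 123 = sqrt(146)*(-6327) + 123 = -6327*sqrt(146) + 123 = 123 - 6327*sqrt(146)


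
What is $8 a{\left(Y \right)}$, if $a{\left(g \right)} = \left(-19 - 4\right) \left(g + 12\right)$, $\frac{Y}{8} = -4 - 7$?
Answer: $13984$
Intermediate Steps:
$Y = -88$ ($Y = 8 \left(-4 - 7\right) = 8 \left(-11\right) = -88$)
$a{\left(g \right)} = -276 - 23 g$ ($a{\left(g \right)} = - 23 \left(12 + g\right) = -276 - 23 g$)
$8 a{\left(Y \right)} = 8 \left(-276 - -2024\right) = 8 \left(-276 + 2024\right) = 8 \cdot 1748 = 13984$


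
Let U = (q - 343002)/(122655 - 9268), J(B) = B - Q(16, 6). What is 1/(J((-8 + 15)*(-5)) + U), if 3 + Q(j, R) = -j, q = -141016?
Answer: -113387/2298210 ≈ -0.049337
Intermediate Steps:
Q(j, R) = -3 - j
J(B) = 19 + B (J(B) = B - (-3 - 1*16) = B - (-3 - 16) = B - 1*(-19) = B + 19 = 19 + B)
U = -484018/113387 (U = (-141016 - 343002)/(122655 - 9268) = -484018/113387 ≈ -4.2687)
1/(J((-8 + 15)*(-5)) + U) = 1/((19 + (-8 + 15)*(-5)) - 484018/113387) = 1/((19 + 7*(-5)) - 484018/113387) = 1/((19 - 35) - 484018/113387) = 1/(-16 - 484018/113387) = 1/(-2298210/113387) = -113387/2298210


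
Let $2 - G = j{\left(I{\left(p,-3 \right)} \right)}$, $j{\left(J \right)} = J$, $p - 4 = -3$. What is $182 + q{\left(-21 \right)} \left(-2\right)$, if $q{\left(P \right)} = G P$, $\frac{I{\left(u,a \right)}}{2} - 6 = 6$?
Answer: $-742$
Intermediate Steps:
$p = 1$ ($p = 4 - 3 = 1$)
$I{\left(u,a \right)} = 24$ ($I{\left(u,a \right)} = 12 + 2 \cdot 6 = 12 + 12 = 24$)
$G = -22$ ($G = 2 - 24 = -22$)
$q{\left(P \right)} = - 22 P$
$182 + q{\left(-21 \right)} \left(-2\right) = 182 + \left(-22\right) \left(-21\right) \left(-2\right) = 182 + 462 \left(-2\right) = 182 - 924 = -742$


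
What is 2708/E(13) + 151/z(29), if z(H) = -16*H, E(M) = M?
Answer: 1254549/6032 ≈ 207.98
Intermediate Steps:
2708/E(13) + 151/z(29) = 2708/13 + 151/((-16*29)) = 2708*(1/13) + 151/(-464) = 2708/13 + 151*(-1/464) = 2708/13 - 151/464 = 1254549/6032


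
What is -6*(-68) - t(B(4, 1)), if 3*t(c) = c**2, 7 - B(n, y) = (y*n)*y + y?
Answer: 1220/3 ≈ 406.67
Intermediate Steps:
B(n, y) = 7 - y - n*y**2 (B(n, y) = 7 - ((y*n)*y + y) = 7 - ((n*y)*y + y) = 7 - (n*y**2 + y) = 7 - (y + n*y**2) = 7 + (-y - n*y**2) = 7 - y - n*y**2)
t(c) = c**2/3
-6*(-68) - t(B(4, 1)) = -6*(-68) - (7 - 1*1 - 1*4*1**2)**2/3 = 408 - (7 - 1 - 1*4*1)**2/3 = 408 - (7 - 1 - 4)**2/3 = 408 - 2**2/3 = 408 - 4/3 = 1220/3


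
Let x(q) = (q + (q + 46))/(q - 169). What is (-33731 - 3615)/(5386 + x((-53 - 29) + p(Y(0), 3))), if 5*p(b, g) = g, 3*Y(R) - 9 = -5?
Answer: -5844649/842982 ≈ -6.9333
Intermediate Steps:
Y(R) = 4/3 (Y(R) = 3 + (⅓)*(-5) = 3 - 5/3 = 4/3)
p(b, g) = g/5
x(q) = (46 + 2*q)/(-169 + q) (x(q) = (q + (46 + q))/(-169 + q) = (46 + 2*q)/(-169 + q))
(-33731 - 3615)/(5386 + x((-53 - 29) + p(Y(0), 3))) = (-33731 - 3615)/(5386 + 2*(23 + ((-53 - 29) + (⅕)*3))/(-169 + ((-53 - 29) + (⅕)*3))) = -37346/(5386 + 2*(23 + (-82 + ⅗))/(-169 + (-82 + ⅗))) = -37346/(5386 + 2*(23 - 407/5)/(-169 - 407/5)) = -37346/(5386 + 2*(-292/5)/(-1252/5)) = -37346/(5386 + 2*(-5/1252)*(-292/5)) = -37346/(5386 + 146/313) = -37346/1685964/313 = -37346*313/1685964 = -5844649/842982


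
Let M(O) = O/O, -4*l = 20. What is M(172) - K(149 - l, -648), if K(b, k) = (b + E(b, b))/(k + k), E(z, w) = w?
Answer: 401/324 ≈ 1.2377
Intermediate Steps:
l = -5 (l = -1/4*20 = -5)
M(O) = 1
K(b, k) = b/k (K(b, k) = (b + b)/(k + k) = (2*b)/((2*k)) = (2*b)*(1/(2*k)) = b/k)
M(172) - K(149 - l, -648) = 1 - (149 - 1*(-5))/(-648) = 1 - (149 + 5)*(-1)/648 = 1 - 154*(-1)/648 = 1 - 1*(-77/324) = 1 + 77/324 = 401/324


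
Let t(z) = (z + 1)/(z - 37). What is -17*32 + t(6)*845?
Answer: -22779/31 ≈ -734.81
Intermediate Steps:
t(z) = (1 + z)/(-37 + z)
-17*32 + t(6)*845 = -17*32 + ((1 + 6)/(-37 + 6))*845 = -544 + (7/(-31))*845 = -544 - 1/31*7*845 = -544 - 7/31*845 = -544 - 5915/31 = -22779/31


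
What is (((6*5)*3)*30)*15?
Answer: 40500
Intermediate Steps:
(((6*5)*3)*30)*15 = ((30*3)*30)*15 = (90*30)*15 = 2700*15 = 40500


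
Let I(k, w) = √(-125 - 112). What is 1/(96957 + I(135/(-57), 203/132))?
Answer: 32319/3133553362 - I*√237/9400660086 ≈ 1.0314e-5 - 1.6376e-9*I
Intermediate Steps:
I(k, w) = I*√237 (I(k, w) = √(-237) = I*√237)
1/(96957 + I(135/(-57), 203/132)) = 1/(96957 + I*√237)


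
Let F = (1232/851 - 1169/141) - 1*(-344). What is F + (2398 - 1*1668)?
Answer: 128049227/119991 ≈ 1067.2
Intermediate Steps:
F = 40455797/119991 (F = (1232*(1/851) - 1169*1/141) + 344 = (1232/851 - 1169/141) + 344 = -821107/119991 + 344 = 40455797/119991 ≈ 337.16)
F + (2398 - 1*1668) = 40455797/119991 + (2398 - 1*1668) = 40455797/119991 + (2398 - 1668) = 40455797/119991 + 730 = 128049227/119991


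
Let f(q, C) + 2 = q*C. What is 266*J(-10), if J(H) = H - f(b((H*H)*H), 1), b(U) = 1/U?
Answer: -1063867/500 ≈ -2127.7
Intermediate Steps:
b(U) = 1/U
f(q, C) = -2 + C*q (f(q, C) = -2 + q*C = -2 + C*q)
J(H) = 2 + H - 1/H³ (J(H) = H - (-2 + 1/((H*H)*H)) = H - (-2 + 1/(H²*H)) = H - (-2 + 1/H³) = H - (-2 + H⁻³) = H + (2 - 1/H³) = 2 + H - 1/H³)
266*J(-10) = 266*(2 - 10 - 1/(-10)³) = 266*(2 - 10 - 1*(-1/1000)) = 266*(2 - 10 + 1/1000) = 266*(-7999/1000) = -1063867/500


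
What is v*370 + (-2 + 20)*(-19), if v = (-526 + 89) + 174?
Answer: -97652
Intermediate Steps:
v = -263 (v = -437 + 174 = -263)
v*370 + (-2 + 20)*(-19) = -263*370 + (-2 + 20)*(-19) = -97310 + 18*(-19) = -97310 - 342 = -97652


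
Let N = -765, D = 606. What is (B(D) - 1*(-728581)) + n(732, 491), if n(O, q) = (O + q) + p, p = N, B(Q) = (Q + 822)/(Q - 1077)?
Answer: 114458647/157 ≈ 7.2904e+5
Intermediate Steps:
B(Q) = (822 + Q)/(-1077 + Q)
p = -765
n(O, q) = -765 + O + q (n(O, q) = (O + q) - 765 = -765 + O + q)
(B(D) - 1*(-728581)) + n(732, 491) = ((822 + 606)/(-1077 + 606) - 1*(-728581)) + (-765 + 732 + 491) = (1428/(-471) + 728581) + 458 = (-1/471*1428 + 728581) + 458 = (-476/157 + 728581) + 458 = 114386741/157 + 458 = 114458647/157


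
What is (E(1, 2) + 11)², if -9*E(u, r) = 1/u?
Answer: 9604/81 ≈ 118.57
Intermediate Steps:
E(u, r) = -1/(9*u)
(E(1, 2) + 11)² = (-⅑/1 + 11)² = (-⅑*1 + 11)² = (-⅑ + 11)² = (98/9)² = 9604/81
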